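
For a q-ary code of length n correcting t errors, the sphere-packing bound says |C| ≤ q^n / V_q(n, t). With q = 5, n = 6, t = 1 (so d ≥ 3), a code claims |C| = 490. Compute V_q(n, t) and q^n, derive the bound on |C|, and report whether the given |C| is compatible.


V_q(n, t) = 25, q^n = 15625, Hamming bound = 625, |C| = 490 ≤ bound (satisfied).

Step 1: Compute V_q(n, t) = Σ_{j=0}^1 C(n, j) (q−1)^j.
  j = 0: C(6,0)·(4)^0 = 1·1 = 1.
  j = 1: C(6,1)·(4)^1 = 6·4 = 24.
  V_q(n, t) = 1 + 24 = 25.
Step 2: q^n = 5^6 = 15625.
Step 3: Hamming bound ⌊q^n / V_q(n,t)⌋ = ⌊15625/25⌋ = 625.
Step 4: Compare |C| = 490 to 625: satisfied.
The claimed |C| lies below the Hamming bound.


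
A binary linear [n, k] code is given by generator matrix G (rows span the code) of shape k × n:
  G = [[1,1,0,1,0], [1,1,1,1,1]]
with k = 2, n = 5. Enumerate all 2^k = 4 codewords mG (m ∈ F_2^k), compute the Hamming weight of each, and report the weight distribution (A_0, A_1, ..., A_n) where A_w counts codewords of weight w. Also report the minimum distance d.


Weight distribution: A_0 = 1, A_2 = 1, A_3 = 1, A_5 = 1. Minimum distance d = 2.

Enumerate all 2^2 = 4 messages m ∈ F_2^2.
For each, compute codeword c = mG in F_2^5, then tally its weight.
  m = 00 → c = 00000, weight = 0.
  m = 10 → c = 11010, weight = 3.
  m = 01 → c = 11111, weight = 5.
  m = 11 → c = 00101, weight = 2.
Tally weights:
  weight 0: 1 codewords.
  weight 2: 1 codewords.
  weight 3: 1 codewords.
  weight 5: 1 codewords.
Minimum distance d = smallest w > 0 with A_w > 0 = 2.
Sanity: Σ A_w = 4 = 2^2 = 4 ✓.


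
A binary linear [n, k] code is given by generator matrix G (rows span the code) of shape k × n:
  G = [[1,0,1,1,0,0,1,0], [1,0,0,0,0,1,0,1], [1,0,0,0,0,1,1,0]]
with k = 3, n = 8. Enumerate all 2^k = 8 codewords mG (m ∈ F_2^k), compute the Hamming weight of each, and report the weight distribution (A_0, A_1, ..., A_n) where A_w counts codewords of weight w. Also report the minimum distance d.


Weight distribution: A_0 = 1, A_2 = 1, A_3 = 3, A_4 = 2, A_5 = 1. Minimum distance d = 2.

Enumerate all 2^3 = 8 messages m ∈ F_2^3.
For each, compute codeword c = mG in F_2^8, then tally its weight.
  m = 000 → c = 00000000, weight = 0.
  m = 100 → c = 10110010, weight = 4.
  m = 010 → c = 10000101, weight = 3.
  m = 110 → c = 00110111, weight = 5.
  m = 001 → c = 10000110, weight = 3.
  m = 101 → c = 00110100, weight = 3.
  m = 011 → c = 00000011, weight = 2.
  m = 111 → c = 10110001, weight = 4.
Tally weights:
  weight 0: 1 codewords.
  weight 2: 1 codewords.
  weight 3: 3 codewords.
  weight 4: 2 codewords.
  weight 5: 1 codewords.
Minimum distance d = smallest w > 0 with A_w > 0 = 2.
Sanity: Σ A_w = 8 = 2^3 = 8 ✓.


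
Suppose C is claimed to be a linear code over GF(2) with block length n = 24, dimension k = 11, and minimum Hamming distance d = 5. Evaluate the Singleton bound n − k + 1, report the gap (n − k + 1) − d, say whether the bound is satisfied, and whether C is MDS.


Singleton RHS = n − k + 1 = 14, slack = 9, bound satisfied, not MDS.

Singleton bound: d ≤ n − k + 1.
Here n = 24, k = 11, so n − k + 1 = 14.
Given d = 5, check d ≤ 14: YES.
Slack = (n − k + 1) − d = 9.
The code is NOT MDS (slack = 9 > 0).
Description: the claimed parameters are [24, 11, 5]_2; such a code would be non-MDS.


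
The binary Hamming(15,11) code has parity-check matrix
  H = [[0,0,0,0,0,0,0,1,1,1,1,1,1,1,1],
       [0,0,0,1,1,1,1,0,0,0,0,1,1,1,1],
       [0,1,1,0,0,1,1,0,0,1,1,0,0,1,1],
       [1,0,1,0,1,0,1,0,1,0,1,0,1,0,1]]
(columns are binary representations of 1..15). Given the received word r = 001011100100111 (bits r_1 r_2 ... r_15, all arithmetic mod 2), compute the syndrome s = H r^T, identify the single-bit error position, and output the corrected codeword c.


s = (0, 0, 0, 1)^T, error position = 1, corrected codeword c = 101011100100111

Compute s = H r^T mod 2 one row at a time:
  s_1 = 0 + 0 + 1 + 0 + 0 + 1 + 1 + 1 = 4 ≡ 0 (mod 2).
  s_2 = 0 + 1 + 1 + 1 + 0 + 1 + 1 + 1 = 6 ≡ 0 (mod 2).
  s_3 = 0 + 1 + 1 + 1 + 1 + 0 + 1 + 1 = 6 ≡ 0 (mod 2).
  s_4 = 0 + 1 + 1 + 1 + 0 + 0 + 1 + 1 = 5 ≡ 1 (mod 2).
s = (0, 0, 0, 1)^T — this equals column 1 of H (binary 0001), so error is at position 1.
Correct: flip bit 1 of r = 001011100100111 to get c = 101011100100111.


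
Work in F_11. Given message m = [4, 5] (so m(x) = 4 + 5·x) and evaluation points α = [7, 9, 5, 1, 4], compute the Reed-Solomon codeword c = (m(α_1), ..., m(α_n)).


c = [6, 5, 7, 9, 2]

Message polynomial: m(x) = 4 + 5·x (mod 11).
For each evaluation point α_i, compute m(α_i) mod 11:
  α_1 = 7: Horner steps 5 → 6, so m(7) = 6.
  α_2 = 9: Horner steps 5 → 5, so m(9) = 5.
  α_3 = 5: Horner steps 5 → 7, so m(5) = 7.
  α_4 = 1: Horner steps 5 → 9, so m(1) = 9.
  α_5 = 4: Horner steps 5 → 2, so m(4) = 2.
Codeword c = [6, 5, 7, 9, 2] ∈ F_11^5.


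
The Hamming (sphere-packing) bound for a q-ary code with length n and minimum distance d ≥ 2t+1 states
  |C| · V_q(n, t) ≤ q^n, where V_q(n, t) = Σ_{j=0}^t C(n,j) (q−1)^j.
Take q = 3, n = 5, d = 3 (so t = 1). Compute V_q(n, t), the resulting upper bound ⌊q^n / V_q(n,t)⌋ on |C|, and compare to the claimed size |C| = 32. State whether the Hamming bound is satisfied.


V_q(n, t) = 11, q^n = 243, Hamming bound = 22, |C| = 32 > bound (violated).

Step 1: Compute V_q(n, t) = Σ_{j=0}^1 C(n, j) (q−1)^j.
  j = 0: C(5,0)·(2)^0 = 1·1 = 1.
  j = 1: C(5,1)·(2)^1 = 5·2 = 10.
  V_q(n, t) = 1 + 10 = 11.
Step 2: q^n = 3^5 = 243.
Step 3: Hamming bound ⌊q^n / V_q(n,t)⌋ = ⌊243/11⌋ = 22.
Step 4: Compare |C| = 32 to 22: violated.
The claimed |C| lies above the Hamming bound, so no 3-ary code of length 5 with d ≥ 3 can have 32 codewords.


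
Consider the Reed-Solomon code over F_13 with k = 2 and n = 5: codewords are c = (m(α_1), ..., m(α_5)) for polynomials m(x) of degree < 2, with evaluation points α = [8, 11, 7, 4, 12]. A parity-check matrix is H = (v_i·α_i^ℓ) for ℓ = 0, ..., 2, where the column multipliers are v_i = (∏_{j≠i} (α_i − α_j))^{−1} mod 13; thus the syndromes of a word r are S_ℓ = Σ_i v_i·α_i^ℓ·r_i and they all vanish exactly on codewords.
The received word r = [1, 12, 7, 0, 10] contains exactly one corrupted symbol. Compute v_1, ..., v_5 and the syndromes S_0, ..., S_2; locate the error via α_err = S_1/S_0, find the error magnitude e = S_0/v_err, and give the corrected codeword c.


S = (1, 8, 12), error at position 1, error magnitude e = 9, c = [5, 12, 7, 0, 10].

Step 1: column multipliers v_i = (∏_{j≠i}(α_i − α_j))^{−1} mod 13.
  i = 1 (α = 8): (8−11)(8−7)(8−4)(8−12) = (−3)·1·4·(−4) = 48 ≡ 9, so v_1 = 9^{−1} = 3 (mod 13).
  i = 2 (α = 11): (11−8)(11−7)(11−4)(11−12) = 3·4·7·(−1) = −84 ≡ 7, so v_2 = 7^{−1} = 2 (mod 13).
  i = 3 (α = 7): (7−8)(7−11)(7−4)(7−12) = (−1)·(−4)·3·(−5) = −60 ≡ 5, so v_3 = 5^{−1} = 8 (mod 13).
  i = 4 (α = 4): (4−8)(4−11)(4−7)(4−12) = (−4)·(−7)·(−3)·(−8) = 672 ≡ 9, so v_4 = 9^{−1} = 3 (mod 13).
  i = 5 (α = 12): (12−8)(12−11)(12−7)(12−4) = 4·1·5·8 = 160 ≡ 4, so v_5 = 4^{−1} = 10 (mod 13).
  v = [3, 2, 8, 3, 10].
Step 2: syndromes of r = [1, 12, 7, 0, 10] (all sums mod 13).
  S_0 = Σ v_i r_i = 3·1 + 2·12 + 8·7 + 3·0 + 10·10 = 183 ≡ 1.
  S_1 = Σ v_i α_i r_i = 3·8·1 + 2·11·12 + 8·7·7 + 3·4·0 + 10·12·10 = 1880 ≡ 8.
  α_i^2 mod 13 = [12, 4, 10, 3, 1].
  S_2 = Σ v_i α_i^2 r_i = 3·12·1 + 2·4·12 + 8·10·7 + 3·3·0 + 10·1·10 = 792 ≡ 12.
  S = (1, 8, 12) ≠ 0, so r is not a codeword (an error is present).
Step 3: locate the error. For a single error e at position i, S_ℓ = v_i·e·α_i^ℓ, so α_err = S_1/S_0.
  S_0^{−1} = 1^{−1} = 1 (mod 13), so α_err = 8·1 = 8 ≡ 8 = α_1. Error position i = 1.
  Consistency check: S_2/S_1 = 12·5 = 60 ≡ 8 = α_err ✓ (single-error assumption holds).
Step 4: error magnitude e = S_0/v_1 = S_0·∏_{j≠1}(α_1 − α_j) = 1·9 = 9 ≡ 9 (mod 13).
Step 5: correct position 1: c_1 = r_1 − e = 1 − 9 ≡ 5 (mod 13). Hence c = [5, 12, 7, 0, 10].
  Check: interpolating c through the α_i gives m(x) = 8 + 11·x (degree < 2) with m(α_i) = c_i for every i, so c is indeed a codeword.


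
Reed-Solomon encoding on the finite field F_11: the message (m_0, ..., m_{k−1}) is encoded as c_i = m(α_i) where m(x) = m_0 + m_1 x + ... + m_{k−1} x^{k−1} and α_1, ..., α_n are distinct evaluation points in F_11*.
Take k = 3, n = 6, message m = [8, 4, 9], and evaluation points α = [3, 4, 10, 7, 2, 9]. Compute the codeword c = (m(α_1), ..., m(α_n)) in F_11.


c = [2, 3, 2, 4, 8, 3]

Message polynomial: m(x) = 8 + 4·x + 9·x^2 (mod 11).
For each evaluation point α_i, compute m(α_i) mod 11:
  α_1 = 3: Horner steps 9 → 9 → 2, so m(3) = 2.
  α_2 = 4: Horner steps 9 → 7 → 3, so m(4) = 3.
  α_3 = 10: Horner steps 9 → 6 → 2, so m(10) = 2.
  α_4 = 7: Horner steps 9 → 1 → 4, so m(7) = 4.
  α_5 = 2: Horner steps 9 → 0 → 8, so m(2) = 8.
  α_6 = 9: Horner steps 9 → 8 → 3, so m(9) = 3.
Codeword c = [2, 3, 2, 4, 8, 3] ∈ F_11^6.


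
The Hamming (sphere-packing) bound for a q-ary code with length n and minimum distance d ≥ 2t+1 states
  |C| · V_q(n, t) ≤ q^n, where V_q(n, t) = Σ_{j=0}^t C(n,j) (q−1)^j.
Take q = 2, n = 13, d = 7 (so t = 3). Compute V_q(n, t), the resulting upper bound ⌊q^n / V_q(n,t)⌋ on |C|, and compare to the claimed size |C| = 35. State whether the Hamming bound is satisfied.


V_q(n, t) = 378, q^n = 8192, Hamming bound = 21, |C| = 35 > bound (violated).

Step 1: Compute V_q(n, t) = Σ_{j=0}^3 C(n, j) (q−1)^j.
  j = 0: C(13,0)·(1)^0 = 1·1 = 1.
  j = 1: C(13,1)·(1)^1 = 13·1 = 13.
  j = 2: C(13,2)·(1)^2 = 78·1 = 78.
  j = 3: C(13,3)·(1)^3 = 286·1 = 286.
  V_q(n, t) = 1 + 13 + 78 + 286 = 378.
Step 2: q^n = 2^13 = 8192.
Step 3: Hamming bound ⌊q^n / V_q(n,t)⌋ = ⌊8192/378⌋ = 21.
Step 4: Compare |C| = 35 to 21: violated.
The claimed |C| lies above the Hamming bound, so no 2-ary code of length 13 with d ≥ 7 can have 35 codewords.


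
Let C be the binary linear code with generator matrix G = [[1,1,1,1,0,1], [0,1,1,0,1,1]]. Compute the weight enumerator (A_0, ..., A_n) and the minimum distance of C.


Weight distribution: A_0 = 1, A_3 = 1, A_4 = 1, A_5 = 1. Minimum distance d = 3.

Enumerate all 2^2 = 4 messages m ∈ F_2^2.
For each, compute codeword c = mG in F_2^6, then tally its weight.
  m = 00 → c = 000000, weight = 0.
  m = 10 → c = 111101, weight = 5.
  m = 01 → c = 011011, weight = 4.
  m = 11 → c = 100110, weight = 3.
Tally weights:
  weight 0: 1 codewords.
  weight 3: 1 codewords.
  weight 4: 1 codewords.
  weight 5: 1 codewords.
Minimum distance d = smallest w > 0 with A_w > 0 = 3.
Sanity: Σ A_w = 4 = 2^2 = 4 ✓.


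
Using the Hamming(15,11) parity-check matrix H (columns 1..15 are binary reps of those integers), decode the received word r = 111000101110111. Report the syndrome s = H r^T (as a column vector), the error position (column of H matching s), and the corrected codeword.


s = (0, 0, 1, 1)^T, error position = 3, corrected codeword c = 110000101110111

Compute s = H r^T mod 2 one row at a time:
  s_1 = 0 + 1 + 1 + 1 + 0 + 1 + 1 + 1 = 6 ≡ 0 (mod 2).
  s_2 = 0 + 0 + 0 + 1 + 0 + 1 + 1 + 1 = 4 ≡ 0 (mod 2).
  s_3 = 1 + 1 + 0 + 1 + 1 + 1 + 1 + 1 = 7 ≡ 1 (mod 2).
  s_4 = 1 + 1 + 0 + 1 + 1 + 1 + 1 + 1 = 7 ≡ 1 (mod 2).
s = (0, 0, 1, 1)^T — this equals column 3 of H (binary 0011), so error is at position 3.
Correct: flip bit 3 of r = 111000101110111 to get c = 110000101110111.


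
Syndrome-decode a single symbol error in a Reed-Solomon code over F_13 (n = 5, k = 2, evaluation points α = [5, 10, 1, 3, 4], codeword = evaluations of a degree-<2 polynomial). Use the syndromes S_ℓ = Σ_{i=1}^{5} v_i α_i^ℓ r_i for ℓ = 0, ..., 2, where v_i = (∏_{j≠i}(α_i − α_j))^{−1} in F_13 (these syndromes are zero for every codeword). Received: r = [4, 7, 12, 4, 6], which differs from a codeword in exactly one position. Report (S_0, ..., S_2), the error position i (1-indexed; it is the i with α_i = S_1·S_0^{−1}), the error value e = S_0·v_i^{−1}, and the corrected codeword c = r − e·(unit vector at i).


S = (2, 6, 5), error at position 4, error magnitude e = 9, c = [4, 7, 12, 8, 6].

Step 1: column multipliers v_i = (∏_{j≠i}(α_i − α_j))^{−1} mod 13.
  i = 1 (α = 5): (5−10)(5−1)(5−3)(5−4) = (−5)·4·2·1 = −40 ≡ 12, so v_1 = 12^{−1} = 12 (mod 13).
  i = 2 (α = 10): (10−5)(10−1)(10−3)(10−4) = 5·9·7·6 = 1890 ≡ 5, so v_2 = 5^{−1} = 8 (mod 13).
  i = 3 (α = 1): (1−5)(1−10)(1−3)(1−4) = (−4)·(−9)·(−2)·(−3) = 216 ≡ 8, so v_3 = 8^{−1} = 5 (mod 13).
  i = 4 (α = 3): (3−5)(3−10)(3−1)(3−4) = (−2)·(−7)·2·(−1) = −28 ≡ 11, so v_4 = 11^{−1} = 6 (mod 13).
  i = 5 (α = 4): (4−5)(4−10)(4−1)(4−3) = (−1)·(−6)·3·1 = 18 ≡ 5, so v_5 = 5^{−1} = 8 (mod 13).
  v = [12, 8, 5, 6, 8].
Step 2: syndromes of r = [4, 7, 12, 4, 6] (all sums mod 13).
  S_0 = Σ v_i r_i = 12·4 + 8·7 + 5·12 + 6·4 + 8·6 = 236 ≡ 2.
  S_1 = Σ v_i α_i r_i = 12·5·4 + 8·10·7 + 5·1·12 + 6·3·4 + 8·4·6 = 1124 ≡ 6.
  α_i^2 mod 13 = [12, 9, 1, 9, 3].
  S_2 = Σ v_i α_i^2 r_i = 12·12·4 + 8·9·7 + 5·1·12 + 6·9·4 + 8·3·6 = 1500 ≡ 5.
  S = (2, 6, 5) ≠ 0, so r is not a codeword (an error is present).
Step 3: locate the error. For a single error e at position i, S_ℓ = v_i·e·α_i^ℓ, so α_err = S_1/S_0.
  S_0^{−1} = 2^{−1} = 7 (mod 13), so α_err = 6·7 = 42 ≡ 3 = α_4. Error position i = 4.
  Consistency check: S_2/S_1 = 5·11 = 55 ≡ 3 = α_err ✓ (single-error assumption holds).
Step 4: error magnitude e = S_0/v_4 = S_0·∏_{j≠4}(α_4 − α_j) = 2·11 = 22 ≡ 9 (mod 13).
Step 5: correct position 4: c_4 = r_4 − e = 4 − 9 ≡ 8 (mod 13). Hence c = [4, 7, 12, 8, 6].
  Check: interpolating c through the α_i gives m(x) = 1 + 11·x (degree < 2) with m(α_i) = c_i for every i, so c is indeed a codeword.


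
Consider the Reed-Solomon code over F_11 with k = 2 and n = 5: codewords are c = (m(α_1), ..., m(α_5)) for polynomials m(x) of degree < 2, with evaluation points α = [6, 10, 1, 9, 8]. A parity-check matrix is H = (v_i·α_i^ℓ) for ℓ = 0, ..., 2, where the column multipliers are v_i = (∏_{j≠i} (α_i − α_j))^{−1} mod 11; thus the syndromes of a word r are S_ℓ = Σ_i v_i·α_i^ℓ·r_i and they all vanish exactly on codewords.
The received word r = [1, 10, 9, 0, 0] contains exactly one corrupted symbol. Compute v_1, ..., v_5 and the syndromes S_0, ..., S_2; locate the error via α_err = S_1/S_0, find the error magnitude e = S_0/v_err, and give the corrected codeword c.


S = (8, 6, 10), error at position 4, error magnitude e = 6, c = [1, 10, 9, 5, 0].

Step 1: column multipliers v_i = (∏_{j≠i}(α_i − α_j))^{−1} mod 11.
  i = 1 (α = 6): (6−10)(6−1)(6−9)(6−8) = (−4)·5·(−3)·(−2) = −120 ≡ 1, so v_1 = 1^{−1} = 1 (mod 11).
  i = 2 (α = 10): (10−6)(10−1)(10−9)(10−8) = 4·9·1·2 = 72 ≡ 6, so v_2 = 6^{−1} = 2 (mod 11).
  i = 3 (α = 1): (1−6)(1−10)(1−9)(1−8) = (−5)·(−9)·(−8)·(−7) = 2520 ≡ 1, so v_3 = 1^{−1} = 1 (mod 11).
  i = 4 (α = 9): (9−6)(9−10)(9−1)(9−8) = 3·(−1)·8·1 = −24 ≡ 9, so v_4 = 9^{−1} = 5 (mod 11).
  i = 5 (α = 8): (8−6)(8−10)(8−1)(8−9) = 2·(−2)·7·(−1) = 28 ≡ 6, so v_5 = 6^{−1} = 2 (mod 11).
  v = [1, 2, 1, 5, 2].
Step 2: syndromes of r = [1, 10, 9, 0, 0] (all sums mod 11).
  S_0 = Σ v_i r_i = 1·1 + 2·10 + 1·9 + 5·0 + 2·0 = 30 ≡ 8.
  S_1 = Σ v_i α_i r_i = 1·6·1 + 2·10·10 + 1·1·9 + 5·9·0 + 2·8·0 = 215 ≡ 6.
  α_i^2 mod 11 = [3, 1, 1, 4, 9].
  S_2 = Σ v_i α_i^2 r_i = 1·3·1 + 2·1·10 + 1·1·9 + 5·4·0 + 2·9·0 = 32 ≡ 10.
  S = (8, 6, 10) ≠ 0, so r is not a codeword (an error is present).
Step 3: locate the error. For a single error e at position i, S_ℓ = v_i·e·α_i^ℓ, so α_err = S_1/S_0.
  S_0^{−1} = 8^{−1} = 7 (mod 11), so α_err = 6·7 = 42 ≡ 9 = α_4. Error position i = 4.
  Consistency check: S_2/S_1 = 10·2 = 20 ≡ 9 = α_err ✓ (single-error assumption holds).
Step 4: error magnitude e = S_0/v_4 = S_0·∏_{j≠4}(α_4 − α_j) = 8·9 = 72 ≡ 6 (mod 11).
Step 5: correct position 4: c_4 = r_4 − e = 0 − 6 ≡ 5 (mod 11). Hence c = [1, 10, 9, 5, 0].
  Check: interpolating c through the α_i gives m(x) = 4 + 5·x (degree < 2) with m(α_i) = c_i for every i, so c is indeed a codeword.


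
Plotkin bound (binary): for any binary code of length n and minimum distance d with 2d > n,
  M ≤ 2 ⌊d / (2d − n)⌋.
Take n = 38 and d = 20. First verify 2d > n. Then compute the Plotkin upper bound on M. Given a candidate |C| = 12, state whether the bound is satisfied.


Plotkin bound M ≤ 20; given |C| = 12 ≤ bound (satisfied).

Check applicability: 2d = 40, n = 38.
2d − n = 2 > 0, so Plotkin applies.
Compute d/(2d−n) = 20/2 ≈ 10.0000.
⌊d/(2d−n)⌋ = 10.
Plotkin bound: M ≤ 2·10 = 20.
Given |C| = 12, check: satisfied.
This |C| is below the Plotkin bound.


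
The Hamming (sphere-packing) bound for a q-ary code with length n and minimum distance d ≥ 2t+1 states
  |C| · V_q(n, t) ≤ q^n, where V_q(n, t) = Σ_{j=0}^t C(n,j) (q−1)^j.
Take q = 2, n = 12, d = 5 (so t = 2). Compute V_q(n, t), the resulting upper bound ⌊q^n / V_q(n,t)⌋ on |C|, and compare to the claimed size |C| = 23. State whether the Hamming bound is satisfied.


V_q(n, t) = 79, q^n = 4096, Hamming bound = 51, |C| = 23 ≤ bound (satisfied).

Step 1: Compute V_q(n, t) = Σ_{j=0}^2 C(n, j) (q−1)^j.
  j = 0: C(12,0)·(1)^0 = 1·1 = 1.
  j = 1: C(12,1)·(1)^1 = 12·1 = 12.
  j = 2: C(12,2)·(1)^2 = 66·1 = 66.
  V_q(n, t) = 1 + 12 + 66 = 79.
Step 2: q^n = 2^12 = 4096.
Step 3: Hamming bound ⌊q^n / V_q(n,t)⌋ = ⌊4096/79⌋ = 51.
Step 4: Compare |C| = 23 to 51: satisfied.
The claimed |C| lies below the Hamming bound.


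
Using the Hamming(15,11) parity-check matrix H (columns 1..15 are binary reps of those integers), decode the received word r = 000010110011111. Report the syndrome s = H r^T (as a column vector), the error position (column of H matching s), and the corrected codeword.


s = (0, 0, 0, 1)^T, error position = 1, corrected codeword c = 100010110011111

Compute s = H r^T mod 2 one row at a time:
  s_1 = 1 + 0 + 0 + 1 + 1 + 1 + 1 + 1 = 6 ≡ 0 (mod 2).
  s_2 = 0 + 1 + 0 + 1 + 1 + 1 + 1 + 1 = 6 ≡ 0 (mod 2).
  s_3 = 0 + 0 + 0 + 1 + 0 + 1 + 1 + 1 = 4 ≡ 0 (mod 2).
  s_4 = 0 + 0 + 1 + 1 + 0 + 1 + 1 + 1 = 5 ≡ 1 (mod 2).
s = (0, 0, 0, 1)^T — this equals column 1 of H (binary 0001), so error is at position 1.
Correct: flip bit 1 of r = 000010110011111 to get c = 100010110011111.


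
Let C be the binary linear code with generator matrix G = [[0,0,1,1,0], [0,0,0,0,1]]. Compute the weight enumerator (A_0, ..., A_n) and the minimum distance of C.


Weight distribution: A_0 = 1, A_1 = 1, A_2 = 1, A_3 = 1. Minimum distance d = 1.

Enumerate all 2^2 = 4 messages m ∈ F_2^2.
For each, compute codeword c = mG in F_2^5, then tally its weight.
  m = 00 → c = 00000, weight = 0.
  m = 10 → c = 00110, weight = 2.
  m = 01 → c = 00001, weight = 1.
  m = 11 → c = 00111, weight = 3.
Tally weights:
  weight 0: 1 codewords.
  weight 1: 1 codewords.
  weight 2: 1 codewords.
  weight 3: 1 codewords.
Minimum distance d = smallest w > 0 with A_w > 0 = 1.
Sanity: Σ A_w = 4 = 2^2 = 4 ✓.


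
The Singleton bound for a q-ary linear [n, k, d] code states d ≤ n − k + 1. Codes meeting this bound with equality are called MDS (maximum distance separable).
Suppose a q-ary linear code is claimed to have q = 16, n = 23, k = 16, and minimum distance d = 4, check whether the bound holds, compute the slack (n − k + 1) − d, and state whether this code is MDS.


Singleton RHS = n − k + 1 = 8, slack = 4, bound satisfied, not MDS.

Singleton bound: d ≤ n − k + 1.
Here n = 23, k = 16, so n − k + 1 = 8.
Given d = 4, check d ≤ 8: YES.
Slack = (n − k + 1) − d = 4.
The code is NOT MDS (slack = 4 > 0).
Description: the claimed parameters are [23, 16, 4]_16; such a code would be non-MDS.


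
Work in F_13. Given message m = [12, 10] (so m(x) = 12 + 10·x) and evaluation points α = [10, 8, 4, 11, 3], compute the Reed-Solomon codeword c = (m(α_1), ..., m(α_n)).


c = [8, 1, 0, 5, 3]

Message polynomial: m(x) = 12 + 10·x (mod 13).
For each evaluation point α_i, compute m(α_i) mod 13:
  α_1 = 10: Horner steps 10 → 8, so m(10) = 8.
  α_2 = 8: Horner steps 10 → 1, so m(8) = 1.
  α_3 = 4: Horner steps 10 → 0, so m(4) = 0.
  α_4 = 11: Horner steps 10 → 5, so m(11) = 5.
  α_5 = 3: Horner steps 10 → 3, so m(3) = 3.
Codeword c = [8, 1, 0, 5, 3] ∈ F_13^5.


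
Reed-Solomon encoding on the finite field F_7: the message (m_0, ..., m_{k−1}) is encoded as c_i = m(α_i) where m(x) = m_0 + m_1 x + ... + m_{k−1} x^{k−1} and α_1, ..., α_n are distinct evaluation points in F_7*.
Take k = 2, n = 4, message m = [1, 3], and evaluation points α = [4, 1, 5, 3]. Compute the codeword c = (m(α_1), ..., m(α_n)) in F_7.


c = [6, 4, 2, 3]

Message polynomial: m(x) = 1 + 3·x (mod 7).
For each evaluation point α_i, compute m(α_i) mod 7:
  α_1 = 4: Horner steps 3 → 6, so m(4) = 6.
  α_2 = 1: Horner steps 3 → 4, so m(1) = 4.
  α_3 = 5: Horner steps 3 → 2, so m(5) = 2.
  α_4 = 3: Horner steps 3 → 3, so m(3) = 3.
Codeword c = [6, 4, 2, 3] ∈ F_7^4.


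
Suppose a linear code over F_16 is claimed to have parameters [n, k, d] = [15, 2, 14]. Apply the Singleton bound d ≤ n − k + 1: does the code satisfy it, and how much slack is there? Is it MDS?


Singleton RHS = n − k + 1 = 14, slack = 0, bound satisfied, MDS.

Singleton bound: d ≤ n − k + 1.
Here n = 15, k = 2, so n − k + 1 = 14.
Given d = 14, check d ≤ 14: YES.
Slack = (n − k + 1) − d = 0.
The code is MDS (slack = 0).
Description: the claimed parameters are [15, 2, 14]_16; such a code would be MDS (meets Singleton bound).


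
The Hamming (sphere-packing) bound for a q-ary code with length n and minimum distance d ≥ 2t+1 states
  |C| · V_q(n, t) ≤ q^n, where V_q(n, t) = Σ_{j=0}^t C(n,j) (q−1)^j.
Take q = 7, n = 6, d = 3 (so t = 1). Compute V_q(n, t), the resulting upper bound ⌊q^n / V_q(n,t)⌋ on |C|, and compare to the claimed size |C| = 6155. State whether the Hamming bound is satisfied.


V_q(n, t) = 37, q^n = 117649, Hamming bound = 3179, |C| = 6155 > bound (violated).

Step 1: Compute V_q(n, t) = Σ_{j=0}^1 C(n, j) (q−1)^j.
  j = 0: C(6,0)·(6)^0 = 1·1 = 1.
  j = 1: C(6,1)·(6)^1 = 6·6 = 36.
  V_q(n, t) = 1 + 36 = 37.
Step 2: q^n = 7^6 = 117649.
Step 3: Hamming bound ⌊q^n / V_q(n,t)⌋ = ⌊117649/37⌋ = 3179.
Step 4: Compare |C| = 6155 to 3179: violated.
The claimed |C| lies above the Hamming bound, so no 7-ary code of length 6 with d ≥ 3 can have 6155 codewords.


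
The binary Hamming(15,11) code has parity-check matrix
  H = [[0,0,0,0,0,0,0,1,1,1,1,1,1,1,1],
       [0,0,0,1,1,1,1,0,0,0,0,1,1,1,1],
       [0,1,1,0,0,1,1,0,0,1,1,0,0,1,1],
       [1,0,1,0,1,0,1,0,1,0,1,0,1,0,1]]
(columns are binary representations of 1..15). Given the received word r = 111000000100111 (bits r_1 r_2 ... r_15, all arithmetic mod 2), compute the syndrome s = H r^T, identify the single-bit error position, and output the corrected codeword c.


s = (0, 1, 1, 0)^T, error position = 6, corrected codeword c = 111001000100111

Compute s = H r^T mod 2 one row at a time:
  s_1 = 0 + 0 + 1 + 0 + 0 + 1 + 1 + 1 = 4 ≡ 0 (mod 2).
  s_2 = 0 + 0 + 0 + 0 + 0 + 1 + 1 + 1 = 3 ≡ 1 (mod 2).
  s_3 = 1 + 1 + 0 + 0 + 1 + 0 + 1 + 1 = 5 ≡ 1 (mod 2).
  s_4 = 1 + 1 + 0 + 0 + 0 + 0 + 1 + 1 = 4 ≡ 0 (mod 2).
s = (0, 1, 1, 0)^T — this equals column 6 of H (binary 0110), so error is at position 6.
Correct: flip bit 6 of r = 111000000100111 to get c = 111001000100111.


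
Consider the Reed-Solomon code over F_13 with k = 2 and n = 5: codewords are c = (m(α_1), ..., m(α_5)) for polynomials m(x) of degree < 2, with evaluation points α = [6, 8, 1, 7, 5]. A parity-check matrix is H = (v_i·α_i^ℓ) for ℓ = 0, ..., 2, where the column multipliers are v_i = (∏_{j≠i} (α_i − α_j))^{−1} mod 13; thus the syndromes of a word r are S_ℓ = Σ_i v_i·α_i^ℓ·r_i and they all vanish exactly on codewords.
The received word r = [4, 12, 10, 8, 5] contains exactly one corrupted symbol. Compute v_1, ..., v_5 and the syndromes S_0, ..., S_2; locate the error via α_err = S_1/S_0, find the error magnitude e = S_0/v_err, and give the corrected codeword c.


S = (9, 6, 4), error at position 5, error magnitude e = 5, c = [4, 12, 10, 8, 0].

Step 1: column multipliers v_i = (∏_{j≠i}(α_i − α_j))^{−1} mod 13.
  i = 1 (α = 6): (6−8)(6−1)(6−7)(6−5) = (−2)·5·(−1)·1 = 10 ≡ 10, so v_1 = 10^{−1} = 4 (mod 13).
  i = 2 (α = 8): (8−6)(8−1)(8−7)(8−5) = 2·7·1·3 = 42 ≡ 3, so v_2 = 3^{−1} = 9 (mod 13).
  i = 3 (α = 1): (1−6)(1−8)(1−7)(1−5) = (−5)·(−7)·(−6)·(−4) = 840 ≡ 8, so v_3 = 8^{−1} = 5 (mod 13).
  i = 4 (α = 7): (7−6)(7−8)(7−1)(7−5) = 1·(−1)·6·2 = −12 ≡ 1, so v_4 = 1^{−1} = 1 (mod 13).
  i = 5 (α = 5): (5−6)(5−8)(5−1)(5−7) = (−1)·(−3)·4·(−2) = −24 ≡ 2, so v_5 = 2^{−1} = 7 (mod 13).
  v = [4, 9, 5, 1, 7].
Step 2: syndromes of r = [4, 12, 10, 8, 5] (all sums mod 13).
  S_0 = Σ v_i r_i = 4·4 + 9·12 + 5·10 + 1·8 + 7·5 = 217 ≡ 9.
  S_1 = Σ v_i α_i r_i = 4·6·4 + 9·8·12 + 5·1·10 + 1·7·8 + 7·5·5 = 1241 ≡ 6.
  α_i^2 mod 13 = [10, 12, 1, 10, 12].
  S_2 = Σ v_i α_i^2 r_i = 4·10·4 + 9·12·12 + 5·1·10 + 1·10·8 + 7·12·5 = 2006 ≡ 4.
  S = (9, 6, 4) ≠ 0, so r is not a codeword (an error is present).
Step 3: locate the error. For a single error e at position i, S_ℓ = v_i·e·α_i^ℓ, so α_err = S_1/S_0.
  S_0^{−1} = 9^{−1} = 3 (mod 13), so α_err = 6·3 = 18 ≡ 5 = α_5. Error position i = 5.
  Consistency check: S_2/S_1 = 4·11 = 44 ≡ 5 = α_err ✓ (single-error assumption holds).
Step 4: error magnitude e = S_0/v_5 = S_0·∏_{j≠5}(α_5 − α_j) = 9·2 = 18 ≡ 5 (mod 13).
Step 5: correct position 5: c_5 = r_5 − e = 5 − 5 ≡ 0 (mod 13). Hence c = [4, 12, 10, 8, 0].
  Check: interpolating c through the α_i gives m(x) = 6 + 4·x (degree < 2) with m(α_i) = c_i for every i, so c is indeed a codeword.


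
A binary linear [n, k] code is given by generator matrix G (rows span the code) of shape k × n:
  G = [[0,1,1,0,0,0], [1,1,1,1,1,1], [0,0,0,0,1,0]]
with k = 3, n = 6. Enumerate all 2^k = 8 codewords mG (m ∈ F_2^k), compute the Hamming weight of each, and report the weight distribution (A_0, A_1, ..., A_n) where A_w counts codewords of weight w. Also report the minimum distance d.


Weight distribution: A_0 = 1, A_1 = 1, A_2 = 1, A_3 = 2, A_4 = 1, A_5 = 1, A_6 = 1. Minimum distance d = 1.

Enumerate all 2^3 = 8 messages m ∈ F_2^3.
For each, compute codeword c = mG in F_2^6, then tally its weight.
  m = 000 → c = 000000, weight = 0.
  m = 100 → c = 011000, weight = 2.
  m = 010 → c = 111111, weight = 6.
  m = 110 → c = 100111, weight = 4.
  m = 001 → c = 000010, weight = 1.
  m = 101 → c = 011010, weight = 3.
  m = 011 → c = 111101, weight = 5.
  m = 111 → c = 100101, weight = 3.
Tally weights:
  weight 0: 1 codewords.
  weight 1: 1 codewords.
  weight 2: 1 codewords.
  weight 3: 2 codewords.
  weight 4: 1 codewords.
  weight 5: 1 codewords.
  weight 6: 1 codewords.
Minimum distance d = smallest w > 0 with A_w > 0 = 1.
Sanity: Σ A_w = 8 = 2^3 = 8 ✓.


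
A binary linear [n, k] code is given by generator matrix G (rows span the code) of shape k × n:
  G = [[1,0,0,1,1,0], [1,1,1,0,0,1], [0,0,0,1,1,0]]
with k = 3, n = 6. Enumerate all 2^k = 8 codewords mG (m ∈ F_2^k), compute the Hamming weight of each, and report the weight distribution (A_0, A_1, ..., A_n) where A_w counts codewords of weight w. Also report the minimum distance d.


Weight distribution: A_0 = 1, A_1 = 1, A_2 = 1, A_3 = 2, A_4 = 1, A_5 = 1, A_6 = 1. Minimum distance d = 1.

Enumerate all 2^3 = 8 messages m ∈ F_2^3.
For each, compute codeword c = mG in F_2^6, then tally its weight.
  m = 000 → c = 000000, weight = 0.
  m = 100 → c = 100110, weight = 3.
  m = 010 → c = 111001, weight = 4.
  m = 110 → c = 011111, weight = 5.
  m = 001 → c = 000110, weight = 2.
  m = 101 → c = 100000, weight = 1.
  m = 011 → c = 111111, weight = 6.
  m = 111 → c = 011001, weight = 3.
Tally weights:
  weight 0: 1 codewords.
  weight 1: 1 codewords.
  weight 2: 1 codewords.
  weight 3: 2 codewords.
  weight 4: 1 codewords.
  weight 5: 1 codewords.
  weight 6: 1 codewords.
Minimum distance d = smallest w > 0 with A_w > 0 = 1.
Sanity: Σ A_w = 8 = 2^3 = 8 ✓.


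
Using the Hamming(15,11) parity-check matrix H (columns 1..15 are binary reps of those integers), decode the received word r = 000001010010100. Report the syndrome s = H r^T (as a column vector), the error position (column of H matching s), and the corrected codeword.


s = (1, 0, 0, 0)^T, error position = 8, corrected codeword c = 000001000010100

Compute s = H r^T mod 2 one row at a time:
  s_1 = 1 + 0 + 0 + 1 + 0 + 1 + 0 + 0 = 3 ≡ 1 (mod 2).
  s_2 = 0 + 0 + 1 + 0 + 0 + 1 + 0 + 0 = 2 ≡ 0 (mod 2).
  s_3 = 0 + 0 + 1 + 0 + 0 + 1 + 0 + 0 = 2 ≡ 0 (mod 2).
  s_4 = 0 + 0 + 0 + 0 + 0 + 1 + 1 + 0 = 2 ≡ 0 (mod 2).
s = (1, 0, 0, 0)^T — this equals column 8 of H (binary 1000), so error is at position 8.
Correct: flip bit 8 of r = 000001010010100 to get c = 000001000010100.


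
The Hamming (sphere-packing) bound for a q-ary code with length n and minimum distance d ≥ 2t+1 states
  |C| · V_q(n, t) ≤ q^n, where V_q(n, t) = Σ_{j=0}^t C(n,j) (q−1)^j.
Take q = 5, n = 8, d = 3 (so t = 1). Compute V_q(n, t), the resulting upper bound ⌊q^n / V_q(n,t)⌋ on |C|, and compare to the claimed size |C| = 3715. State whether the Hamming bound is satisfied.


V_q(n, t) = 33, q^n = 390625, Hamming bound = 11837, |C| = 3715 ≤ bound (satisfied).

Step 1: Compute V_q(n, t) = Σ_{j=0}^1 C(n, j) (q−1)^j.
  j = 0: C(8,0)·(4)^0 = 1·1 = 1.
  j = 1: C(8,1)·(4)^1 = 8·4 = 32.
  V_q(n, t) = 1 + 32 = 33.
Step 2: q^n = 5^8 = 390625.
Step 3: Hamming bound ⌊q^n / V_q(n,t)⌋ = ⌊390625/33⌋ = 11837.
Step 4: Compare |C| = 3715 to 11837: satisfied.
The claimed |C| lies below the Hamming bound.


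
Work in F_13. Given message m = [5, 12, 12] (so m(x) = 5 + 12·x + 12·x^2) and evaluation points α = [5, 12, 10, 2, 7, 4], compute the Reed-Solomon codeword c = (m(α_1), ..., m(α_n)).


c = [1, 5, 12, 12, 1, 11]

Message polynomial: m(x) = 5 + 12·x + 12·x^2 (mod 13).
For each evaluation point α_i, compute m(α_i) mod 13:
  α_1 = 5: Horner steps 12 → 7 → 1, so m(5) = 1.
  α_2 = 12: Horner steps 12 → 0 → 5, so m(12) = 5.
  α_3 = 10: Horner steps 12 → 2 → 12, so m(10) = 12.
  α_4 = 2: Horner steps 12 → 10 → 12, so m(2) = 12.
  α_5 = 7: Horner steps 12 → 5 → 1, so m(7) = 1.
  α_6 = 4: Horner steps 12 → 8 → 11, so m(4) = 11.
Codeword c = [1, 5, 12, 12, 1, 11] ∈ F_13^6.


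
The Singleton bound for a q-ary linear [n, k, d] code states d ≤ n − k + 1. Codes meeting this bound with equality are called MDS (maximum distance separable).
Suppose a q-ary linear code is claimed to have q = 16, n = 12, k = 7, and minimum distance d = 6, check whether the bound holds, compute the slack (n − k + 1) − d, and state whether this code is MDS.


Singleton RHS = n − k + 1 = 6, slack = 0, bound satisfied, MDS.

Singleton bound: d ≤ n − k + 1.
Here n = 12, k = 7, so n − k + 1 = 6.
Given d = 6, check d ≤ 6: YES.
Slack = (n − k + 1) − d = 0.
The code is MDS (slack = 0).
Description: the claimed parameters are [12, 7, 6]_16; such a code would be MDS (meets Singleton bound).


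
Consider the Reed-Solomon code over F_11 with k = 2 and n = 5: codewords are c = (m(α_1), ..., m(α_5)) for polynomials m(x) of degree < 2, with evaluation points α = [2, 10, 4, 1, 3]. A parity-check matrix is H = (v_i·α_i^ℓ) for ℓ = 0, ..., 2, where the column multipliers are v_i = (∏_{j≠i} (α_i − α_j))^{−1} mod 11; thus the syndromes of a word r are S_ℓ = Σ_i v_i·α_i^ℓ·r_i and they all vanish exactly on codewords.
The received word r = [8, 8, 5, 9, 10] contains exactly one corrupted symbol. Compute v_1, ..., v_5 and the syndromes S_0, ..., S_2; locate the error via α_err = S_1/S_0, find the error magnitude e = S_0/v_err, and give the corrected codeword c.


S = (8, 5, 10), error at position 1, error magnitude e = 4, c = [4, 8, 5, 9, 10].

Step 1: column multipliers v_i = (∏_{j≠i}(α_i − α_j))^{−1} mod 11.
  i = 1 (α = 2): (2−10)(2−4)(2−1)(2−3) = (−8)·(−2)·1·(−1) = −16 ≡ 6, so v_1 = 6^{−1} = 2 (mod 11).
  i = 2 (α = 10): (10−2)(10−4)(10−1)(10−3) = 8·6·9·7 = 3024 ≡ 10, so v_2 = 10^{−1} = 10 (mod 11).
  i = 3 (α = 4): (4−2)(4−10)(4−1)(4−3) = 2·(−6)·3·1 = −36 ≡ 8, so v_3 = 8^{−1} = 7 (mod 11).
  i = 4 (α = 1): (1−2)(1−10)(1−4)(1−3) = (−1)·(−9)·(−3)·(−2) = 54 ≡ 10, so v_4 = 10^{−1} = 10 (mod 11).
  i = 5 (α = 3): (3−2)(3−10)(3−4)(3−1) = 1·(−7)·(−1)·2 = 14 ≡ 3, so v_5 = 3^{−1} = 4 (mod 11).
  v = [2, 10, 7, 10, 4].
Step 2: syndromes of r = [8, 8, 5, 9, 10] (all sums mod 11).
  S_0 = Σ v_i r_i = 2·8 + 10·8 + 7·5 + 10·9 + 4·10 = 261 ≡ 8.
  S_1 = Σ v_i α_i r_i = 2·2·8 + 10·10·8 + 7·4·5 + 10·1·9 + 4·3·10 = 1182 ≡ 5.
  α_i^2 mod 11 = [4, 1, 5, 1, 9].
  S_2 = Σ v_i α_i^2 r_i = 2·4·8 + 10·1·8 + 7·5·5 + 10·1·9 + 4·9·10 = 769 ≡ 10.
  S = (8, 5, 10) ≠ 0, so r is not a codeword (an error is present).
Step 3: locate the error. For a single error e at position i, S_ℓ = v_i·e·α_i^ℓ, so α_err = S_1/S_0.
  S_0^{−1} = 8^{−1} = 7 (mod 11), so α_err = 5·7 = 35 ≡ 2 = α_1. Error position i = 1.
  Consistency check: S_2/S_1 = 10·9 = 90 ≡ 2 = α_err ✓ (single-error assumption holds).
Step 4: error magnitude e = S_0/v_1 = S_0·∏_{j≠1}(α_1 − α_j) = 8·6 = 48 ≡ 4 (mod 11).
Step 5: correct position 1: c_1 = r_1 − e = 8 − 4 ≡ 4 (mod 11). Hence c = [4, 8, 5, 9, 10].
  Check: interpolating c through the α_i gives m(x) = 3 + 6·x (degree < 2) with m(α_i) = c_i for every i, so c is indeed a codeword.


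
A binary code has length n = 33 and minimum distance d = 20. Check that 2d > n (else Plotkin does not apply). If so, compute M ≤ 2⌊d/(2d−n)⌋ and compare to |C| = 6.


Plotkin bound M ≤ 4; given |C| = 6 > bound (violated).

Check applicability: 2d = 40, n = 33.
2d − n = 7 > 0, so Plotkin applies.
Compute d/(2d−n) = 20/7 ≈ 2.8571.
⌊d/(2d−n)⌋ = 2.
Plotkin bound: M ≤ 2·2 = 4.
Given |C| = 6, check: VIOLATED.
This |C| is above the Plotkin bound, so no binary code with n = 33, d = 20 and 6 codewords exists.


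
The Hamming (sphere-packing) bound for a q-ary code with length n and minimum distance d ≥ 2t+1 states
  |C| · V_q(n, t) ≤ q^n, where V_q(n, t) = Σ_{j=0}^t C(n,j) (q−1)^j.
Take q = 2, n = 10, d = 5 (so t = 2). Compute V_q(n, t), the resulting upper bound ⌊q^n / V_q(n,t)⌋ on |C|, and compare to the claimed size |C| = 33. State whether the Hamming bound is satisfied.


V_q(n, t) = 56, q^n = 1024, Hamming bound = 18, |C| = 33 > bound (violated).

Step 1: Compute V_q(n, t) = Σ_{j=0}^2 C(n, j) (q−1)^j.
  j = 0: C(10,0)·(1)^0 = 1·1 = 1.
  j = 1: C(10,1)·(1)^1 = 10·1 = 10.
  j = 2: C(10,2)·(1)^2 = 45·1 = 45.
  V_q(n, t) = 1 + 10 + 45 = 56.
Step 2: q^n = 2^10 = 1024.
Step 3: Hamming bound ⌊q^n / V_q(n,t)⌋ = ⌊1024/56⌋ = 18.
Step 4: Compare |C| = 33 to 18: violated.
The claimed |C| lies above the Hamming bound, so no 2-ary code of length 10 with d ≥ 5 can have 33 codewords.


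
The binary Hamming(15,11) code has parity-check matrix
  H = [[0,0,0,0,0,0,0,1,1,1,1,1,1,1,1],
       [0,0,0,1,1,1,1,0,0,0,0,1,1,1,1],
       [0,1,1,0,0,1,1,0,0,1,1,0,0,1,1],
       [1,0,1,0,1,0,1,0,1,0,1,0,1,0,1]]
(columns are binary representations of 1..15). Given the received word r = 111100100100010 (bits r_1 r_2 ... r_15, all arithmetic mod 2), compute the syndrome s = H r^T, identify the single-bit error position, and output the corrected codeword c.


s = (0, 1, 1, 1)^T, error position = 7, corrected codeword c = 111100000100010

Compute s = H r^T mod 2 one row at a time:
  s_1 = 0 + 0 + 1 + 0 + 0 + 0 + 1 + 0 = 2 ≡ 0 (mod 2).
  s_2 = 1 + 0 + 0 + 1 + 0 + 0 + 1 + 0 = 3 ≡ 1 (mod 2).
  s_3 = 1 + 1 + 0 + 1 + 1 + 0 + 1 + 0 = 5 ≡ 1 (mod 2).
  s_4 = 1 + 1 + 0 + 1 + 0 + 0 + 0 + 0 = 3 ≡ 1 (mod 2).
s = (0, 1, 1, 1)^T — this equals column 7 of H (binary 0111), so error is at position 7.
Correct: flip bit 7 of r = 111100100100010 to get c = 111100000100010.


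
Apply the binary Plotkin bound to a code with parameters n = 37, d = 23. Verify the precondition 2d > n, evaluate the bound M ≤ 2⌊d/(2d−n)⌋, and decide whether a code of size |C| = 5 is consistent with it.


Plotkin bound M ≤ 4; given |C| = 5 > bound (violated).

Check applicability: 2d = 46, n = 37.
2d − n = 9 > 0, so Plotkin applies.
Compute d/(2d−n) = 23/9 ≈ 2.5556.
⌊d/(2d−n)⌋ = 2.
Plotkin bound: M ≤ 2·2 = 4.
Given |C| = 5, check: VIOLATED.
This |C| is above the Plotkin bound, so no binary code with n = 37, d = 23 and 5 codewords exists.


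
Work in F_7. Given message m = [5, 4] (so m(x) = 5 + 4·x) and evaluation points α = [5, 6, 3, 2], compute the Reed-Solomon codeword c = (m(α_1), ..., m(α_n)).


c = [4, 1, 3, 6]

Message polynomial: m(x) = 5 + 4·x (mod 7).
For each evaluation point α_i, compute m(α_i) mod 7:
  α_1 = 5: Horner steps 4 → 4, so m(5) = 4.
  α_2 = 6: Horner steps 4 → 1, so m(6) = 1.
  α_3 = 3: Horner steps 4 → 3, so m(3) = 3.
  α_4 = 2: Horner steps 4 → 6, so m(2) = 6.
Codeword c = [4, 1, 3, 6] ∈ F_7^4.


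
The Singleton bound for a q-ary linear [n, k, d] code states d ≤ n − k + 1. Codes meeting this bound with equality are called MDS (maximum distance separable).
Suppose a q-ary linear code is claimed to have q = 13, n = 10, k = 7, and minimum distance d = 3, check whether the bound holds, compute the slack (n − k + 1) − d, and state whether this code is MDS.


Singleton RHS = n − k + 1 = 4, slack = 1, bound satisfied, not MDS.

Singleton bound: d ≤ n − k + 1.
Here n = 10, k = 7, so n − k + 1 = 4.
Given d = 3, check d ≤ 4: YES.
Slack = (n − k + 1) − d = 1.
The code is NOT MDS (slack = 1 > 0).
Description: the claimed parameters are [10, 7, 3]_13; such a code would be non-MDS.


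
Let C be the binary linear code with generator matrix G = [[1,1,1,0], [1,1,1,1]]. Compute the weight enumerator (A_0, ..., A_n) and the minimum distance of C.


Weight distribution: A_0 = 1, A_1 = 1, A_3 = 1, A_4 = 1. Minimum distance d = 1.

Enumerate all 2^2 = 4 messages m ∈ F_2^2.
For each, compute codeword c = mG in F_2^4, then tally its weight.
  m = 00 → c = 0000, weight = 0.
  m = 10 → c = 1110, weight = 3.
  m = 01 → c = 1111, weight = 4.
  m = 11 → c = 0001, weight = 1.
Tally weights:
  weight 0: 1 codewords.
  weight 1: 1 codewords.
  weight 3: 1 codewords.
  weight 4: 1 codewords.
Minimum distance d = smallest w > 0 with A_w > 0 = 1.
Sanity: Σ A_w = 4 = 2^2 = 4 ✓.


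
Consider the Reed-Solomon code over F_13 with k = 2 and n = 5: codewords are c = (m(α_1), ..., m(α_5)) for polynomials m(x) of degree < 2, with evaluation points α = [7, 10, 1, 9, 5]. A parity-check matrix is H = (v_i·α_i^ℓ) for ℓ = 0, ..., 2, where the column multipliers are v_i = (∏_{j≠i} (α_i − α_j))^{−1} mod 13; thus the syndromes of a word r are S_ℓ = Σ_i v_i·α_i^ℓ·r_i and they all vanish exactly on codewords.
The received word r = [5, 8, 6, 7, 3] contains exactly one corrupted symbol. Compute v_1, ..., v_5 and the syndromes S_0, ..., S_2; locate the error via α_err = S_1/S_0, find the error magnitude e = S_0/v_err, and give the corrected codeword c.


S = (6, 6, 6), error at position 3, error magnitude e = 7, c = [5, 8, 12, 7, 3].

Step 1: column multipliers v_i = (∏_{j≠i}(α_i − α_j))^{−1} mod 13.
  i = 1 (α = 7): (7−10)(7−1)(7−9)(7−5) = (−3)·6·(−2)·2 = 72 ≡ 7, so v_1 = 7^{−1} = 2 (mod 13).
  i = 2 (α = 10): (10−7)(10−1)(10−9)(10−5) = 3·9·1·5 = 135 ≡ 5, so v_2 = 5^{−1} = 8 (mod 13).
  i = 3 (α = 1): (1−7)(1−10)(1−9)(1−5) = (−6)·(−9)·(−8)·(−4) = 1728 ≡ 12, so v_3 = 12^{−1} = 12 (mod 13).
  i = 4 (α = 9): (9−7)(9−10)(9−1)(9−5) = 2·(−1)·8·4 = −64 ≡ 1, so v_4 = 1^{−1} = 1 (mod 13).
  i = 5 (α = 5): (5−7)(5−10)(5−1)(5−9) = (−2)·(−5)·4·(−4) = −160 ≡ 9, so v_5 = 9^{−1} = 3 (mod 13).
  v = [2, 8, 12, 1, 3].
Step 2: syndromes of r = [5, 8, 6, 7, 3] (all sums mod 13).
  S_0 = Σ v_i r_i = 2·5 + 8·8 + 12·6 + 1·7 + 3·3 = 162 ≡ 6.
  S_1 = Σ v_i α_i r_i = 2·7·5 + 8·10·8 + 12·1·6 + 1·9·7 + 3·5·3 = 890 ≡ 6.
  α_i^2 mod 13 = [10, 9, 1, 3, 12].
  S_2 = Σ v_i α_i^2 r_i = 2·10·5 + 8·9·8 + 12·1·6 + 1·3·7 + 3·12·3 = 877 ≡ 6.
  S = (6, 6, 6) ≠ 0, so r is not a codeword (an error is present).
Step 3: locate the error. For a single error e at position i, S_ℓ = v_i·e·α_i^ℓ, so α_err = S_1/S_0.
  S_0^{−1} = 6^{−1} = 11 (mod 13), so α_err = 6·11 = 66 ≡ 1 = α_3. Error position i = 3.
  Consistency check: S_2/S_1 = 6·11 = 66 ≡ 1 = α_err ✓ (single-error assumption holds).
Step 4: error magnitude e = S_0/v_3 = S_0·∏_{j≠3}(α_3 − α_j) = 6·12 = 72 ≡ 7 (mod 13).
Step 5: correct position 3: c_3 = r_3 − e = 6 − 7 ≡ 12 (mod 13). Hence c = [5, 8, 12, 7, 3].
  Check: interpolating c through the α_i gives m(x) = 11 + 1·x (degree < 2) with m(α_i) = c_i for every i, so c is indeed a codeword.
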